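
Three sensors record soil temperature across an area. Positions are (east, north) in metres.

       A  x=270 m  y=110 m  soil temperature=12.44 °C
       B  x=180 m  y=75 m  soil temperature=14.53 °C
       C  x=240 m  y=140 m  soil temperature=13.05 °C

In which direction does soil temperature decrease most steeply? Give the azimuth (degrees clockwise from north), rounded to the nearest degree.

Taking A as reference: B−A = (-90, -35, +2.09); C−A = (-30, 30, +0.61).
Solve a·Δx + b·Δy = ΔT: det = (-90)·30 − (-30)·(-35) = -3750.
∂T/∂x = [(+2.09)·30 − (+0.61)·(-35)] / -3750 = -0.02241
∂T/∂y = [(-90)·(+0.61) − (-30)·(+2.09)] / -3750 = -0.002080
Steepest decrease is along −∇f: components (+0.02241 E, +0.002080 N).
Azimuth = atan2(+0.02241, +0.002080) = 84.7° ≈ 085°.

085°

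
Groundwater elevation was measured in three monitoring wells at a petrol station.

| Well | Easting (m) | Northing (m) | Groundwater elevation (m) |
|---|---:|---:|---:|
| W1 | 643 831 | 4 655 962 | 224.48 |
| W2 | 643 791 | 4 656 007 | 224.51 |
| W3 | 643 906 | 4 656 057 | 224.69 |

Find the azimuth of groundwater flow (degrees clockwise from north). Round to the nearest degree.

With h = a·x + b·y + c and W1 as origin, the differences give:
  (-40)·a + 45·b = +0.03
  75·a + 95·b = +0.21
Eliminate b (×95 and ×45, subtract): -7175·a = -6.600 → a = ∂h/∂x = +0.0009199
Back-substitute: b = ∂h/∂y = +0.001484.
Flow direction (−∇h) has components (-0.0009199 E, -0.001484 N).
Azimuth = atan2(E, N) = atan2(-0.0009199, -0.001484) = 211.8° ≈ 212°.

212°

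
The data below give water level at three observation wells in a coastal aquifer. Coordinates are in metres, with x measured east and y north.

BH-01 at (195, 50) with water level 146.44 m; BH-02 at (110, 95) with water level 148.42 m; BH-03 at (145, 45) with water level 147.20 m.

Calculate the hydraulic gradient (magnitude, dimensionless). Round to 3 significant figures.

Differences from BH-01: to BH-02 (Δx, Δy, Δh) = (-85, 45, +1.98); to BH-03 = (-50, -5, +0.76).
Determinant of the coordinate differences = (-85)·(-5) − (-50)·45 = 2675.
∂h/∂x = [(+1.98)·(-5) − (+0.76)·45] / 2675 = -0.01649
∂h/∂y = [(-85)·(+0.76) − (-50)·(+1.98)] / 2675 = +0.01286
|∇h| = √(-0.01649² + 0.01286²) = 0.02091

0.0209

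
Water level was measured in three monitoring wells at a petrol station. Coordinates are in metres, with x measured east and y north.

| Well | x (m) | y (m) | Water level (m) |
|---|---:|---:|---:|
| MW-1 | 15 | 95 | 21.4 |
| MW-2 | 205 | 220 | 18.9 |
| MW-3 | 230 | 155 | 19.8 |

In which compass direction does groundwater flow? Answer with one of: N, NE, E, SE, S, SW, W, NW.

Differences from MW-1: to MW-2 (Δx, Δy, Δh) = (190, 125, -2.5); to MW-3 = (215, 60, -1.6).
Determinant of the coordinate differences = 190·60 − 215·125 = -15475.
∂h/∂x = [(-2.5)·60 − (-1.6)·125] / -15475 = -0.003231
∂h/∂y = [190·(-1.6) − 215·(-2.5)] / -15475 = -0.01509
Flow = −∇h = (+0.003231 east, +0.01509 north), which points north.

N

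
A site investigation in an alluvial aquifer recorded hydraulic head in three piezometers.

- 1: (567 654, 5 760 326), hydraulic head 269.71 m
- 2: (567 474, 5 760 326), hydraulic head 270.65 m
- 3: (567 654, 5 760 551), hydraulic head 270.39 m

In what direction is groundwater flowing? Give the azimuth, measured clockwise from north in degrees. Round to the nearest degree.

120°

∂h/∂x = (270.65 − 269.71) / (567474 − 567654) = -0.005222
∂h/∂y = (270.39 − 269.71) / (5760551 − 5760326) = +0.003022
Flow direction (−∇h) has components (+0.005222 E, -0.003022 N).
Azimuth = atan2(E, N) = atan2(+0.005222, -0.003022) = 120.1° ≈ 120°.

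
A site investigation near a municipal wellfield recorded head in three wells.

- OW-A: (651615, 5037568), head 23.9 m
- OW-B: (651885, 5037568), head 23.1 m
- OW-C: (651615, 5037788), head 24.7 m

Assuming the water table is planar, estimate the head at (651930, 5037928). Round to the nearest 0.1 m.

24.3 m

∂h/∂x = (23.1 − 23.9) / (651885 − 651615) = -0.002963
∂h/∂y = (24.7 − 23.9) / (5037788 − 5037568) = +0.003636
h(651930, 5037928) = 23.9 + (-0.002963)·(315) + (+0.003636)·(360) = 23.9 -0.933 +1.309 = 24.276 m.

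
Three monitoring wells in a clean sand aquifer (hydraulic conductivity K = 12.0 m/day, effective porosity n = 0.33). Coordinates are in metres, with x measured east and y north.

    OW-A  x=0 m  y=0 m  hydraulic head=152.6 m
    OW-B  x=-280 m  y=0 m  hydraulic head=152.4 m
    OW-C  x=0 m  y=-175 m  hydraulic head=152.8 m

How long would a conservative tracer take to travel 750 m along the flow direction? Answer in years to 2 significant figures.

∂h/∂x = (152.4 − 152.6) / (-280 − 0) = +0.0007143
∂h/∂y = (152.8 − 152.6) / (-175 − 0) = -0.001143
|∇h| = √(0.0007143² + -0.001143²) = 0.001348
Seepage velocity v = K·i/n = 12.0 × 0.001348 / 0.33 = 0.04902 m/day.
t = 750 / 0.04902 = 1.53e+04 days = 41.9 years.

42 years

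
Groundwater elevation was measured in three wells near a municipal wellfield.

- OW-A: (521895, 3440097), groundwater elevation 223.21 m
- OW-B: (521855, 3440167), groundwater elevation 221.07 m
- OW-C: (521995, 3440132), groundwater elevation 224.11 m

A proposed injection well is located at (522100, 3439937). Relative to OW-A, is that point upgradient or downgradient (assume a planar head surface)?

upgradient

Differences from OW-A: to OW-B (Δx, Δy, Δh) = (-40, 70, -2.14); to OW-C = (100, 35, +0.90).
Determinant of the coordinate differences = (-40)·35 − 100·70 = -8400.
∂h/∂x = [(-2.14)·35 − (+0.90)·70] / -8400 = +0.01642
∂h/∂y = [(-40)·(+0.90) − 100·(-2.14)] / -8400 = -0.02119
Head at (522100, 3439937) = 223.21 + (+0.01642)·(205) + (-0.02119)·(-160) = 229.97 m.
That is higher than the 223.21 m at OW-A, so the point is upgradient.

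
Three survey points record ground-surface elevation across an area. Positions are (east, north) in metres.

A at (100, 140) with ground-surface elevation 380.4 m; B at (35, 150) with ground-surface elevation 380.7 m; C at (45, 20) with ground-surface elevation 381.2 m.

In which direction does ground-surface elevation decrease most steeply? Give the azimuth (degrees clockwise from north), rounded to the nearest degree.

Taking A as reference: B−A = (-65, 10, +0.3); C−A = (-55, -120, +0.8).
Determinant of the coordinate differences = (-65)·(-120) − (-55)·10 = 8350.
∂z/∂x = [(+0.3)·(-120) − (+0.8)·10] / 8350 = -0.005269
∂z/∂y = [(-65)·(+0.8) − (-55)·(+0.3)] / 8350 = -0.004251
Steepest decrease is along −∇f: components (+0.005269 E, +0.004251 N).
Azimuth = atan2(+0.005269, +0.004251) = 51.1° ≈ 051°.

051°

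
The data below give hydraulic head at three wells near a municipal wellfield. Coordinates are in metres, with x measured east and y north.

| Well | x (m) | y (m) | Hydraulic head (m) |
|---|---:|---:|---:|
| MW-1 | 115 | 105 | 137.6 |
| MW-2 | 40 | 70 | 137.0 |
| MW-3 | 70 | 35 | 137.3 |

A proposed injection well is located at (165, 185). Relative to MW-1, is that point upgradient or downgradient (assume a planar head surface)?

upgradient

Differences from MW-1: to MW-2 (Δx, Δy, Δh) = (-75, -35, -0.6); to MW-3 = (-45, -70, -0.3).
Determinant of the coordinate differences = (-75)·(-70) − (-45)·(-35) = 3675.
∂h/∂x = [(-0.6)·(-70) − (-0.3)·(-35)] / 3675 = +0.008571
∂h/∂y = [(-75)·(-0.3) − (-45)·(-0.6)] / 3675 = -0.001224
Head at (165, 185) = 137.6 + (+0.008571)·(50) + (-0.001224)·(80) = 137.93 m.
That is higher than the 137.6 m at MW-1, so the point is upgradient.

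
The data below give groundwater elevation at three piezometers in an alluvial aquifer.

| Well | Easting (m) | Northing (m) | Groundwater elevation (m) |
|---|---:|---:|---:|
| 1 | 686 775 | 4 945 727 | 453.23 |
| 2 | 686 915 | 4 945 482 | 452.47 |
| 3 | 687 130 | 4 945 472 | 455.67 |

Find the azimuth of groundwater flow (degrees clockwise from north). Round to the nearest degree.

232°

Taking 1 as reference: 2−1 = (140, -245, -0.76); 3−1 = (355, -255, +2.44).
Solve a·Δx + b·Δy = Δh: det = 140·(-255) − 355·(-245) = 51275.
∂h/∂x = [(-0.76)·(-255) − (+2.44)·(-245)] / 51275 = +0.01544
∂h/∂y = [140·(+2.44) − 355·(-0.76)] / 51275 = +0.01192
Flow direction (−∇h) has components (-0.01544 E, -0.01192 N).
Azimuth = atan2(E, N) = atan2(-0.01544, -0.01192) = 232.3° ≈ 232°.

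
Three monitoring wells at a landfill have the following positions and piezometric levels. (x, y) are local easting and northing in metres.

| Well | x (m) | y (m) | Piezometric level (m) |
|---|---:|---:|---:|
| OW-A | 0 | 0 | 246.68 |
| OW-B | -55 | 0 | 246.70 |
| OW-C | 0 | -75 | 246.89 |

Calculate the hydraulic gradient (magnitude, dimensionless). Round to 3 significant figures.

∂h/∂x = (246.70 − 246.68) / (-55 − 0) = -0.0003636
∂h/∂y = (246.89 − 246.68) / (-75 − 0) = -0.002800
|∇h| = √(-0.0003636² + -0.002800²) = 0.002824

0.00282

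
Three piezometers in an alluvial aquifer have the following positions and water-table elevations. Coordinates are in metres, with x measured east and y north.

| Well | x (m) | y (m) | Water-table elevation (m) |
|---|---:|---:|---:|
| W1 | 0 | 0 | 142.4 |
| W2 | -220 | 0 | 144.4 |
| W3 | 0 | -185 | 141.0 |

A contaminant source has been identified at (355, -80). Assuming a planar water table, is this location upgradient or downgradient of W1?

downgradient

∂h/∂x = (144.4 − 142.4) / (-220 − 0) = -0.009091
∂h/∂y = (141.0 − 142.4) / (-185 − 0) = +0.007568
Head at (355, -80) = 142.4 + (-0.009091)·(355) + (+0.007568)·(-80) = 138.57 m.
That is lower than the 142.4 m at W1, so the point is downgradient.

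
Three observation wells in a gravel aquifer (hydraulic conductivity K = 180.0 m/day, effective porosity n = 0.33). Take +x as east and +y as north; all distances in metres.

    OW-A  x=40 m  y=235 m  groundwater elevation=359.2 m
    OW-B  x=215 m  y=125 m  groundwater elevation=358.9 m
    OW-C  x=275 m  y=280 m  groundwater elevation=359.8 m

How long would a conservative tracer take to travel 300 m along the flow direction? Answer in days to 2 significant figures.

100 days

With h = a·x + b·y + c and OW-A as origin, the differences give:
  175·a + (-110)·b = -0.3
  235·a + 45·b = +0.6
Eliminate b (×45 and ×(-110), subtract): 33725·a = 52.50 → a = ∂h/∂x = +0.001557
Back-substitute: b = ∂h/∂y = +0.005204.
|∇h| = √(0.001557² + 0.005204²) = 0.005432
Seepage velocity v = K·i/n = 180.0 × 0.005432 / 0.33 = 2.963 m/day.
t = 300 / 2.963 = 101.2 days.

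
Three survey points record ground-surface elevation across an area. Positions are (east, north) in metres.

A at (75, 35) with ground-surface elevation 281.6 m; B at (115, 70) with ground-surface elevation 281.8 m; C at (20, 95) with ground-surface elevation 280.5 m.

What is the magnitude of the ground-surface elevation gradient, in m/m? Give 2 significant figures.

Taking A as reference: B−A = (40, 35, +0.2); C−A = (-55, 60, -1.1).
Determinant of the coordinate differences = 40·60 − (-55)·35 = 4325.
∂z/∂x = [(+0.2)·60 − (-1.1)·35] / 4325 = +0.01168
∂z/∂y = [40·(-1.1) − (-55)·(+0.2)] / 4325 = -0.007630
|∇f| = √(0.01168² + -0.007630²) = 0.01395 m/m

0.014 m/m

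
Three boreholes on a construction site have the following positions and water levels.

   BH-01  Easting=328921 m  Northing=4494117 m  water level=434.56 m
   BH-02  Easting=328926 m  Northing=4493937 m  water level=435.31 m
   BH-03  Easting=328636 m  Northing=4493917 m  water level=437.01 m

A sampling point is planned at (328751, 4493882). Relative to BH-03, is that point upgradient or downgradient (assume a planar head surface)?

downgradient

With h = a·x + b·y + c and BH-01 as origin, the differences give:
  5·a + (-180)·b = +0.75
  (-285)·a + (-200)·b = +2.45
Eliminate b (×(-200) and ×(-180), subtract): -52300·a = 291.000 → a = ∂h/∂x = -0.005564
Back-substitute: b = ∂h/∂y = -0.004321.
Head at (328751, 4493882) = 434.56 + (-0.005564)·(-170) + (-0.004321)·(-235) = 436.52 m.
That is lower than the 437.01 m at BH-03, so the point is downgradient.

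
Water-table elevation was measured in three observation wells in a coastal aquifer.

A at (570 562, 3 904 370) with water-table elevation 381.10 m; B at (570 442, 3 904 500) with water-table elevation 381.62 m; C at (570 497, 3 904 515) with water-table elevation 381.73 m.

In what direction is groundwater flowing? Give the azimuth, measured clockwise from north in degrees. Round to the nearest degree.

With h = a·x + b·y + c and A as origin, the differences give:
  (-120)·a + 130·b = +0.52
  (-65)·a + 145·b = +0.63
Eliminate b (×145 and ×130, subtract): -8950·a = -6.500 → a = ∂h/∂x = +0.0007263
Back-substitute: b = ∂h/∂y = +0.004670.
Flow direction (−∇h) has components (-0.0007263 E, -0.004670 N).
Azimuth = atan2(E, N) = atan2(-0.0007263, -0.004670) = 188.8° ≈ 189°.

189°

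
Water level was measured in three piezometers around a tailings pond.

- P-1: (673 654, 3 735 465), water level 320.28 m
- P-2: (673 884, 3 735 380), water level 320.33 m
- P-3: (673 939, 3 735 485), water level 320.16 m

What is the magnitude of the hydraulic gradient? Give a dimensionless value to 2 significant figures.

0.0015

With h = a·x + b·y + c and P-1 as origin, the differences give:
  230·a + (-85)·b = +0.05
  285·a + 20·b = -0.12
Eliminate b (×20 and ×(-85), subtract): 28825·a = -9.200 → a = ∂h/∂x = -0.0003192
Back-substitute: b = ∂h/∂y = -0.001452.
|∇h| = √(-0.0003192² + -0.001452²) = 0.001487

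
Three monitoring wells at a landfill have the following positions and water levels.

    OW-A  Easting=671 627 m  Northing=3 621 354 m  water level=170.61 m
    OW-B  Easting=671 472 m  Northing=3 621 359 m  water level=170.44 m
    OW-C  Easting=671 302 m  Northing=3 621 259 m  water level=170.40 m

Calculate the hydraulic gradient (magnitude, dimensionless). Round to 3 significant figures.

0.00174

Differences from OW-A: to OW-B (Δx, Δy, Δh) = (-155, 5, -0.17); to OW-C = (-325, -95, -0.21).
Solve a·Δx + b·Δy = Δh: det = (-155)·(-95) − (-325)·5 = 16350.
∂h/∂x = [(-0.17)·(-95) − (-0.21)·5] / 16350 = +0.001052
∂h/∂y = [(-155)·(-0.21) − (-325)·(-0.17)] / 16350 = -0.001388
|∇h| = √(0.001052² + -0.001388²) = 0.001742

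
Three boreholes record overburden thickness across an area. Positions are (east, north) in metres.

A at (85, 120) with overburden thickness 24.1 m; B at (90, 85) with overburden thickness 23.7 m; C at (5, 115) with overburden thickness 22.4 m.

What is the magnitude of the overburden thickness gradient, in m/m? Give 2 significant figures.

0.025 m/m

With d = a·x + b·y + c and A as origin, the differences give:
  5·a + (-35)·b = -0.4
  (-80)·a + (-5)·b = -1.7
Eliminate b (×(-5) and ×(-35), subtract): -2825·a = -57.50 → a = ∂d/∂x = +0.02035
Back-substitute: b = ∂d/∂y = +0.01434.
|∇f| = √(0.02035² + 0.01434²) = 0.02489 m/m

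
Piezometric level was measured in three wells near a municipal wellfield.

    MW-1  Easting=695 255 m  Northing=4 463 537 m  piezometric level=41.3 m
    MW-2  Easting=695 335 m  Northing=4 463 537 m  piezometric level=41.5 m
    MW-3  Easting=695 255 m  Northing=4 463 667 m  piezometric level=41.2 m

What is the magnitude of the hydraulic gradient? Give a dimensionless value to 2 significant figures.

0.0026

∂h/∂x = (41.5 − 41.3) / (695335 − 695255) = +0.002500
∂h/∂y = (41.2 − 41.3) / (4463667 − 4463537) = -0.0007692
|∇h| = √(0.002500² + -0.0007692²) = 0.002616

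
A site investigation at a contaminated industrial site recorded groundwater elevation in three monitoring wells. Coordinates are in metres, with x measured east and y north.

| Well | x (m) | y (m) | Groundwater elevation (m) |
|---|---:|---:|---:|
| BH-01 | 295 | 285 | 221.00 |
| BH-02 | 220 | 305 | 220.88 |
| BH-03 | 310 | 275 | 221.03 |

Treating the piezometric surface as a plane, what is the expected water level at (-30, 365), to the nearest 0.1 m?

With h = a·x + b·y + c and BH-01 as origin, the differences give:
  (-75)·a + 20·b = -0.12
  15·a + (-10)·b = +0.03
Eliminate b (×(-10) and ×20, subtract): 450·a = 0.600 → a = ∂h/∂x = +0.001333
Back-substitute: b = ∂h/∂y = -0.001000.
h(-30, 365) = 221.00 + (+0.001333)·(-325) + (-0.001000)·(80) = 221.00 -0.433 -0.080 = 220.487 m.

220.5 m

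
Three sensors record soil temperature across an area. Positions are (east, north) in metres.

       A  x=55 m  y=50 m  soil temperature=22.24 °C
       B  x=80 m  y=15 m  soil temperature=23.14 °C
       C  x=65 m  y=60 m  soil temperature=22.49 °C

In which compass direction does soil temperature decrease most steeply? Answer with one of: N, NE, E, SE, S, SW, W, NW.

Taking A as reference: B−A = (25, -35, +0.90); C−A = (10, 10, +0.25).
Determinant of the coordinate differences = 25·10 − 10·(-35) = 600.
∂T/∂x = [(+0.90)·10 − (+0.25)·(-35)] / 600 = +0.02958
∂T/∂y = [25·(+0.25) − 10·(+0.90)] / 600 = -0.004583
Steepest decrease is along −∇f = (-0.02958 E, +0.004583 N) → west.

W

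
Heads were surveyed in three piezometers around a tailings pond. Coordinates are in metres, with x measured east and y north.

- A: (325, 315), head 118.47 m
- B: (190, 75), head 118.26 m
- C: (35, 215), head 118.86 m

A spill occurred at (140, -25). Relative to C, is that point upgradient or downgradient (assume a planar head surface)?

downgradient

Taking A as reference: B−A = (-135, -240, -0.21); C−A = (-290, -100, +0.39).
Solve a·Δx + b·Δy = Δh: det = (-135)·(-100) − (-290)·(-240) = -56100.
∂h/∂x = [(-0.21)·(-100) − (+0.39)·(-240)] / -56100 = -0.002043
∂h/∂y = [(-135)·(+0.39) − (-290)·(-0.21)] / -56100 = +0.002024
Head at (140, -25) = 118.47 + (-0.002043)·(-185) + (+0.002024)·(-340) = 118.16 m.
That is lower than the 118.86 m at C, so the point is downgradient.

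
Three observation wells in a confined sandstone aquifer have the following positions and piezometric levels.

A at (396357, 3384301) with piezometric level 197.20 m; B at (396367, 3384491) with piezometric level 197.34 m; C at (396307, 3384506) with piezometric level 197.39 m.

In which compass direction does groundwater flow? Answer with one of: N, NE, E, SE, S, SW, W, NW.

SE

With h = a·x + b·y + c and A as origin, the differences give:
  10·a + 190·b = +0.14
  (-50)·a + 205·b = +0.19
Eliminate b (×205 and ×190, subtract): 11550·a = -7.400 → a = ∂h/∂x = -0.0006407
Back-substitute: b = ∂h/∂y = +0.0007706.
Flow = −∇h = (+0.0006407 east, -0.0007706 north), which points southeast.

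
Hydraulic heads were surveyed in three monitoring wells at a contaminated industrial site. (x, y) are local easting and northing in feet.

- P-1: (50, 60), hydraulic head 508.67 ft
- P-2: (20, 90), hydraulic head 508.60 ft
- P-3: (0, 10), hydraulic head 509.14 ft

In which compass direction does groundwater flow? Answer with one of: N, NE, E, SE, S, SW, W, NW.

Taking P-1 as reference: P-2−P-1 = (-30, 30, -0.07); P-3−P-1 = (-50, -50, +0.47).
Solve a·Δx + b·Δy = Δh: det = (-30)·(-50) − (-50)·30 = 3000.
∂h/∂x = [(-0.07)·(-50) − (+0.47)·30] / 3000 = -0.003533
∂h/∂y = [(-30)·(+0.47) − (-50)·(-0.07)] / 3000 = -0.005867
Flow = −∇h = (+0.003533 east, +0.005867 north), which points northeast.

NE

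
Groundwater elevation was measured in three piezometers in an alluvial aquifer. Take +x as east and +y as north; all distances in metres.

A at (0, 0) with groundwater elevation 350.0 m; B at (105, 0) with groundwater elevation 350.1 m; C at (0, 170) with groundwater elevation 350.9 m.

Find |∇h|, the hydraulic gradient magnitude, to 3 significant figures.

0.00538

∂h/∂x = (350.1 − 350.0) / (105 − 0) = +0.0009524
∂h/∂y = (350.9 − 350.0) / (170 − 0) = +0.005294
|∇h| = √(0.0009524² + 0.005294²) = 0.005379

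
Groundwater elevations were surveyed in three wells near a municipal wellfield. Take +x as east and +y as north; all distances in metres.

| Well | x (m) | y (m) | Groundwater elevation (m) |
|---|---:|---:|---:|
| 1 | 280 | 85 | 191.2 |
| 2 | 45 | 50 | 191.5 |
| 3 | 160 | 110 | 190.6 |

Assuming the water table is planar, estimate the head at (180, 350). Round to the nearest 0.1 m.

Taking 1 as reference: 2−1 = (-235, -35, +0.3); 3−1 = (-120, 25, -0.6).
Solve a·Δx + b·Δy = Δh: det = (-235)·25 − (-120)·(-35) = -10075.
∂h/∂x = [(+0.3)·25 − (-0.6)·(-35)] / -10075 = +0.001340
∂h/∂y = [(-235)·(-0.6) − (-120)·(+0.3)] / -10075 = -0.01757
h(180, 350) = 191.2 + (+0.001340)·(-100) + (-0.01757)·(265) = 191.2 -0.134 -4.656 = 186.410 m.

186.4 m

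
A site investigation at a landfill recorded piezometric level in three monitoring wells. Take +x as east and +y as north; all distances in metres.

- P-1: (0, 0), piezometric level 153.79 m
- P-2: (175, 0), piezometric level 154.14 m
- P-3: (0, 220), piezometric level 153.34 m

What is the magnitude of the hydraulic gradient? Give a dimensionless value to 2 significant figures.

0.0029

∂h/∂x = (154.14 − 153.79) / (175 − 0) = +0.002000
∂h/∂y = (153.34 − 153.79) / (220 − 0) = -0.002045
|∇h| = √(0.002000² + -0.002045²) = 0.00286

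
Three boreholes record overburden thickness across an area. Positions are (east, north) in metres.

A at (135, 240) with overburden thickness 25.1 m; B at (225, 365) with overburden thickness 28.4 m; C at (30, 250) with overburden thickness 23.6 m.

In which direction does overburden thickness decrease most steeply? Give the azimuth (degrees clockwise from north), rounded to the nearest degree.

226°

Differences from A: to B (Δx, Δy, Δh) = (90, 125, +3.3); to C = (-105, 10, -1.5).
Solve a·Δx + b·Δy = Δd: det = 90·10 − (-105)·125 = 14025.
∂d/∂x = [(+3.3)·10 − (-1.5)·125] / 14025 = +0.01572
∂d/∂y = [90·(-1.5) − (-105)·(+3.3)] / 14025 = +0.01508
Steepest decrease is along −∇f: components (-0.01572 E, -0.01508 N).
Azimuth = atan2(-0.01572, -0.01508) = 226.2° ≈ 226°.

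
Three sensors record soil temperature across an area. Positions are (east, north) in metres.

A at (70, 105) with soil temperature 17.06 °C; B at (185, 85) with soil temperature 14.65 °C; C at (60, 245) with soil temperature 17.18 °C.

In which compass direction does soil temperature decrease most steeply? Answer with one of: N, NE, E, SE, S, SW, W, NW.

E

Differences from A: to B (Δx, Δy, Δh) = (115, -20, -2.41); to C = (-10, 140, +0.12).
Determinant of the coordinate differences = 115·140 − (-10)·(-20) = 15900.
∂T/∂x = [(-2.41)·140 − (+0.12)·(-20)] / 15900 = -0.02107
∂T/∂y = [115·(+0.12) − (-10)·(-2.41)] / 15900 = -0.0006478
Steepest decrease is along −∇f = (+0.02107 E, +0.0006478 N) → east.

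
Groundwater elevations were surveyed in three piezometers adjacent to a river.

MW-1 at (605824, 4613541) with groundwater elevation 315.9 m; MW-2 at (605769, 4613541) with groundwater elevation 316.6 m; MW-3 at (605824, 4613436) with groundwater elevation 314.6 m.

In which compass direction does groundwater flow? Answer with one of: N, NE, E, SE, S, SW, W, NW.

SE

∂h/∂x = (316.6 − 315.9) / (605769 − 605824) = -0.01273
∂h/∂y = (314.6 − 315.9) / (4613436 − 4613541) = +0.01238
Flow = −∇h = (+0.01273 east, -0.01238 north), which points southeast.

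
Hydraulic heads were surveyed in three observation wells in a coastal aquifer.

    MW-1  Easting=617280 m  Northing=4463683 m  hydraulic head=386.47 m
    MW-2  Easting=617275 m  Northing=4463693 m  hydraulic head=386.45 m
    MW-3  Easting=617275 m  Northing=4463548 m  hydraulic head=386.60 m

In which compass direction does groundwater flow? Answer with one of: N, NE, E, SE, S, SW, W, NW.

NW

With h = a·x + b·y + c and MW-1 as origin, the differences give:
  (-5)·a + 10·b = -0.02
  (-5)·a + (-135)·b = +0.13
Eliminate b (×(-135) and ×10, subtract): 725·a = 1.400 → a = ∂h/∂x = +0.001931
Back-substitute: b = ∂h/∂y = -0.001034.
Flow = −∇h = (-0.001931 east, +0.001034 north), which points northwest.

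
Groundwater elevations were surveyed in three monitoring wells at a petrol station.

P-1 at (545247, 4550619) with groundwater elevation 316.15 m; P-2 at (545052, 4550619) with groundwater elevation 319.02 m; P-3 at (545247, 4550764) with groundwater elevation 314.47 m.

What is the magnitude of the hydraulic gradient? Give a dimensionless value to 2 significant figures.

∂h/∂x = (319.02 − 316.15) / (545052 − 545247) = -0.01472
∂h/∂y = (314.47 − 316.15) / (4550764 − 4550619) = -0.01159
|∇h| = √(-0.01472² + -0.01159²) = 0.01874

0.019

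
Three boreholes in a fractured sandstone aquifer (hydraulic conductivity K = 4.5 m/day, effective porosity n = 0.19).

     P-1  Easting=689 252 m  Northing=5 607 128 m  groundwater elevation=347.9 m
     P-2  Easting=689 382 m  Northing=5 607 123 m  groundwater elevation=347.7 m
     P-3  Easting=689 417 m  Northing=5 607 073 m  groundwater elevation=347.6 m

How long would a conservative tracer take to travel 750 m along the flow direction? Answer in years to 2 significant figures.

49 years

Three-point gradient (reference P-1): Δ to P-2 = (130, -5, -0.2), Δ to P-3 = (165, -55, -0.3).
∂h/∂x = -0.001502, ∂h/∂y = +0.0009486 (det = -6325).
|∇h| = √(-0.001502² + 0.0009486²) = 0.001776
Seepage velocity v = K·i/n = 4.5 × 0.001776 / 0.19 = 0.04206 m/day.
t = 750 / 0.04206 = 1.783e+04 days = 48.8 years.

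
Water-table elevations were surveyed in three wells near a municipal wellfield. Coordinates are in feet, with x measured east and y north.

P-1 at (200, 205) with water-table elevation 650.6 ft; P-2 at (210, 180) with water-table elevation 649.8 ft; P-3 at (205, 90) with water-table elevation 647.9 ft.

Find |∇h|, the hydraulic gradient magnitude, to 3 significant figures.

0.0328

With h = a·x + b·y + c and P-1 as origin, the differences give:
  10·a + (-25)·b = -0.8
  5·a + (-115)·b = -2.7
Eliminate b (×(-115) and ×(-25), subtract): -1025·a = 24.50 → a = ∂h/∂x = -0.02390
Back-substitute: b = ∂h/∂y = +0.02244.
|∇h| = √(-0.02390² + 0.02244²) = 0.03278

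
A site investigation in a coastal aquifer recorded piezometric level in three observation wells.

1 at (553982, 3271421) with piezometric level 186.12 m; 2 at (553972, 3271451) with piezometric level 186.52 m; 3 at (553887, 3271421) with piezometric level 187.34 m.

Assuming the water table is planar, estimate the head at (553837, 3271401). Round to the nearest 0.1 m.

With h = a·x + b·y + c and 1 as origin, the differences give:
  (-10)·a + 30·b = +0.40
  (-95)·a + 0·b = +1.22
Eliminate b (×0 and ×30, subtract): 2850·a = -36.600 → a = ∂h/∂x = -0.01284
Back-substitute: b = ∂h/∂y = +0.009053.
h(553837, 3271401) = 186.12 + (-0.01284)·(-145) + (+0.009053)·(-20) = 186.12 +1.862 -0.181 = 187.801 m.

187.8 m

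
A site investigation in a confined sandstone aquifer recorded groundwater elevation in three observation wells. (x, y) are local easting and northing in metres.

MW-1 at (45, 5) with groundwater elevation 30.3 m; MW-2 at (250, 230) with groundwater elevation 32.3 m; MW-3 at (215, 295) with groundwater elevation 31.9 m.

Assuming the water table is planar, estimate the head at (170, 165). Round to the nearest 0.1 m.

Three-point gradient (reference MW-1): Δ to MW-2 = (205, 225, +2.0), Δ to MW-3 = (170, 290, +1.6).
∂h/∂x = +0.01038, ∂h/∂y = -0.0005660 (det = 21200).
h(170, 165) = 30.3 + (+0.01038)·(125) + (-0.0005660)·(160) = 30.3 +1.297 -0.091 = 31.507 m.

31.5 m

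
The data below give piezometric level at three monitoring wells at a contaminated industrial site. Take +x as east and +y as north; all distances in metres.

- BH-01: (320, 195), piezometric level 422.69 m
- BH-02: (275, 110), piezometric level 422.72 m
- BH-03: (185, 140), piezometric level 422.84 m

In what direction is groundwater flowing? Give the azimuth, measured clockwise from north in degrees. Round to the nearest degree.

104°

Taking BH-01 as reference: BH-02−BH-01 = (-45, -85, +0.03); BH-03−BH-01 = (-135, -55, +0.15).
Solve a·Δx + b·Δy = Δh: det = (-45)·(-55) − (-135)·(-85) = -9000.
∂h/∂x = [(+0.03)·(-55) − (+0.15)·(-85)] / -9000 = -0.001233
∂h/∂y = [(-45)·(+0.15) − (-135)·(+0.03)] / -9000 = +0.0003000
Flow direction (−∇h) has components (+0.001233 E, -0.0003000 N).
Azimuth = atan2(E, N) = atan2(+0.001233, -0.0003000) = 103.7° ≈ 104°.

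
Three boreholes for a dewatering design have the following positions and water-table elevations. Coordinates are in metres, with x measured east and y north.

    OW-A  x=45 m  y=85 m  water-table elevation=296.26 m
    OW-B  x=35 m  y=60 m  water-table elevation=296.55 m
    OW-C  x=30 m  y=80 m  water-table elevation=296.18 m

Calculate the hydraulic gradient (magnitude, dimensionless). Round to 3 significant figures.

0.0191

Differences from OW-A: to OW-B (Δx, Δy, Δh) = (-10, -25, +0.29); to OW-C = (-15, -5, -0.08).
Determinant of the coordinate differences = (-10)·(-5) − (-15)·(-25) = -325.
∂h/∂x = [(+0.29)·(-5) − (-0.08)·(-25)] / -325 = +0.01062
∂h/∂y = [(-10)·(-0.08) − (-15)·(+0.29)] / -325 = -0.01585
|∇h| = √(0.01062² + -0.01585²) = 0.01908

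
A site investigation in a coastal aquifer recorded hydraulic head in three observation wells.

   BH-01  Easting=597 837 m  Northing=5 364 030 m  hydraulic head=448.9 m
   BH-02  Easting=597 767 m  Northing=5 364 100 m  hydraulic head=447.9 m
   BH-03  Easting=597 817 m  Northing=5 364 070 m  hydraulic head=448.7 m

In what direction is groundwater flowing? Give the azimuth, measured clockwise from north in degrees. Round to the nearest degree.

257°

Taking BH-01 as reference: BH-02−BH-01 = (-70, 70, -1.0); BH-03−BH-01 = (-20, 40, -0.2).
Solve a·Δx + b·Δy = Δh: det = (-70)·40 − (-20)·70 = -1400.
∂h/∂x = [(-1.0)·40 − (-0.2)·70] / -1400 = +0.01857
∂h/∂y = [(-70)·(-0.2) − (-20)·(-1.0)] / -1400 = +0.004286
Flow direction (−∇h) has components (-0.01857 E, -0.004286 N).
Azimuth = atan2(E, N) = atan2(-0.01857, -0.004286) = 257.0° ≈ 257°.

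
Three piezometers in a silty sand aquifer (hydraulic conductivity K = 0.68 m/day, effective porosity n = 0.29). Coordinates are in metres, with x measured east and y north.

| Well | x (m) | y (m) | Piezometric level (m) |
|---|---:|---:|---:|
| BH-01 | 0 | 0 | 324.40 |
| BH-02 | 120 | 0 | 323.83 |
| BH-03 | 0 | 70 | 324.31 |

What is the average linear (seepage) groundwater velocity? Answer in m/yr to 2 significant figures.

∂h/∂x = (323.83 − 324.40) / (120 − 0) = -0.004750
∂h/∂y = (324.31 − 324.40) / (70 − 0) = -0.001286
|∇h| = √(-0.004750² + -0.001286²) = 0.004921
Seepage velocity v = K·i/n = 0.68 × 0.004921 / 0.29 = 0.01154 m/day = 4.215 m/yr.

4.2 m/yr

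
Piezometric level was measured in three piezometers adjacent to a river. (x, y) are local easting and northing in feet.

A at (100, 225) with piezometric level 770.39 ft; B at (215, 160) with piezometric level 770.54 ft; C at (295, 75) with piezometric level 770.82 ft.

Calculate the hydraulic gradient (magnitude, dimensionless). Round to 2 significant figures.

Differences from A: to B (Δx, Δy, Δh) = (115, -65, +0.15); to C = (195, -150, +0.43).
Solve a·Δx + b·Δy = Δh: det = 115·(-150) − 195·(-65) = -4575.
∂h/∂x = [(+0.15)·(-150) − (+0.43)·(-65)] / -4575 = -0.001191
∂h/∂y = [115·(+0.43) − 195·(+0.15)] / -4575 = -0.004415
|∇h| = √(-0.001191² + -0.004415²) = 0.004573

0.0046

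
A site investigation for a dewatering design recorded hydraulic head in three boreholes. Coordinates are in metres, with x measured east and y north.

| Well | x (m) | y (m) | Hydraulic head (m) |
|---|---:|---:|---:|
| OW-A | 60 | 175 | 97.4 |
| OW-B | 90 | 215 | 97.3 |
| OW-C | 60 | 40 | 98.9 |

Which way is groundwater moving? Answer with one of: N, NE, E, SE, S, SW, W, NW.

Taking OW-A as reference: OW-B−OW-A = (30, 40, -0.1); OW-C−OW-A = (0, -135, +1.5).
Solve a·Δx + b·Δy = Δh: det = 30·(-135) − 0·40 = -4050.
∂h/∂x = [(-0.1)·(-135) − (+1.5)·40] / -4050 = +0.01148
∂h/∂y = [30·(+1.5) − 0·(-0.1)] / -4050 = -0.01111
Flow = −∇h = (-0.01148 east, +0.01111 north), which points northwest.

NW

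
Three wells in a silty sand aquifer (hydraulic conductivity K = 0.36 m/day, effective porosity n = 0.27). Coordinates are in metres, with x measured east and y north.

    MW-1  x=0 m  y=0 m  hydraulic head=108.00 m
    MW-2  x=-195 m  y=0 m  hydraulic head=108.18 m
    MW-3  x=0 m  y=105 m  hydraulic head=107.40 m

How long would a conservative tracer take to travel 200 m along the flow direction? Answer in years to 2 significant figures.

∂h/∂x = (108.18 − 108.00) / (-195 − 0) = -0.0009231
∂h/∂y = (107.40 − 108.00) / (105 − 0) = -0.005714
|∇h| = √(-0.0009231² + -0.005714²) = 0.005788
Seepage velocity v = K·i/n = 0.36 × 0.005788 / 0.27 = 0.007717 m/day.
t = 200 / 0.007717 = 2.592e+04 days = 71 years.

71 years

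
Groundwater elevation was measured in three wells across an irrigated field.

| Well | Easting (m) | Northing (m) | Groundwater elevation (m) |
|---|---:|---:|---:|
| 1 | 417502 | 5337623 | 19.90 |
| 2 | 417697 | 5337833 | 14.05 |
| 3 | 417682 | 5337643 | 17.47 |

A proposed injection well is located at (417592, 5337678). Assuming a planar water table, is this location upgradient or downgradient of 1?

Differences from 1: to 2 (Δx, Δy, Δh) = (195, 210, -5.85); to 3 = (180, 20, -2.43).
Determinant of the coordinate differences = 195·20 − 180·210 = -33900.
∂h/∂x = [(-5.85)·20 − (-2.43)·210] / -33900 = -0.01160
∂h/∂y = [195·(-2.43) − 180·(-5.85)] / -33900 = -0.01708
Head at (417592, 5337678) = 19.90 + (-0.01160)·(90) + (-0.01708)·(55) = 17.92 m.
That is lower than the 19.90 m at 1, so the point is downgradient.

downgradient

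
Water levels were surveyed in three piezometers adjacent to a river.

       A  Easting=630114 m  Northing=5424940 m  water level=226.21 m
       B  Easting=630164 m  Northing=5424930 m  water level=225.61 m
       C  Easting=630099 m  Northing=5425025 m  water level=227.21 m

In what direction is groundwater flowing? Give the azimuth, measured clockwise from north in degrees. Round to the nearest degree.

Taking A as reference: B−A = (50, -10, -0.60); C−A = (-15, 85, +1.00).
Determinant of the coordinate differences = 50·85 − (-15)·(-10) = 4100.
∂h/∂x = [(-0.60)·85 − (+1.00)·(-10)] / 4100 = -0.010000
∂h/∂y = [50·(+1.00) − (-15)·(-0.60)] / 4100 = +0.01000
Flow direction (−∇h) has components (+0.010000 E, -0.01000 N).
Azimuth = atan2(E, N) = atan2(+0.010000, -0.01000) = 135.0° ≈ 135°.

135°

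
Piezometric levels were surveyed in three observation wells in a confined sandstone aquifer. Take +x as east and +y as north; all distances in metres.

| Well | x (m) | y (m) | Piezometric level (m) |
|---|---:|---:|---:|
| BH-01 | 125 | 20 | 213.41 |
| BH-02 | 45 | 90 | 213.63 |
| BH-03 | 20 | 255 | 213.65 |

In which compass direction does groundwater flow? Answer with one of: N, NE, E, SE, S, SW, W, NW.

Taking BH-01 as reference: BH-02−BH-01 = (-80, 70, +0.22); BH-03−BH-01 = (-105, 235, +0.24).
Determinant of the coordinate differences = (-80)·235 − (-105)·70 = -11450.
∂h/∂x = [(+0.22)·235 − (+0.24)·70] / -11450 = -0.003048
∂h/∂y = [(-80)·(+0.24) − (-105)·(+0.22)] / -11450 = -0.0003406
Flow = −∇h = (+0.003048 east, +0.0003406 north), which points east.

E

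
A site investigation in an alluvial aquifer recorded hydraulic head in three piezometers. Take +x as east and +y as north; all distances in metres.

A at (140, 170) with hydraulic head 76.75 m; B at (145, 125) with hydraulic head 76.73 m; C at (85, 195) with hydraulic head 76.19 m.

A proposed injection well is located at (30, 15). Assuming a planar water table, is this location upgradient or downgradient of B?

downgradient

With h = a·x + b·y + c and A as origin, the differences give:
  5·a + (-45)·b = -0.02
  (-55)·a + 25·b = -0.56
Eliminate b (×25 and ×(-45), subtract): -2350·a = -25.700 → a = ∂h/∂x = +0.01094
Back-substitute: b = ∂h/∂y = +0.001660.
Head at (30, 15) = 76.75 + (+0.01094)·(-110) + (+0.001660)·(-155) = 75.29 m.
That is lower than the 76.73 m at B, so the point is downgradient.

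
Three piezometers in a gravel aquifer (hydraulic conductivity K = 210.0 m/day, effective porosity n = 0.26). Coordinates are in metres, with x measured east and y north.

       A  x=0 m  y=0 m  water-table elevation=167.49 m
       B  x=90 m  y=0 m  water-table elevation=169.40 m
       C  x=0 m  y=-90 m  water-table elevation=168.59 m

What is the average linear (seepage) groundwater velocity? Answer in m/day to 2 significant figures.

∂h/∂x = (169.40 − 167.49) / (90 − 0) = +0.02122
∂h/∂y = (168.59 − 167.49) / (-90 − 0) = -0.01222
|∇h| = √(0.02122² + -0.01222²) = 0.02449
Seepage velocity v = K·i/n = 210.0 × 0.02449 / 0.26 = 19.78 m/day.

20 m/day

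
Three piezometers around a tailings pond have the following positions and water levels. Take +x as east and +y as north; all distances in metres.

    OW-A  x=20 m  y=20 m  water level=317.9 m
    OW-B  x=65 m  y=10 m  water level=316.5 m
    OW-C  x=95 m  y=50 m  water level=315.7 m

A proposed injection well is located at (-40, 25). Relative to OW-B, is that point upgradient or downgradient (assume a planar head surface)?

Three-point gradient (reference OW-A): Δ to OW-B = (45, -10, -1.4), Δ to OW-C = (75, 30, -2.2).
∂h/∂x = -0.03048, ∂h/∂y = +0.002857 (det = 2100).
Head at (-40, 25) = 317.9 + (-0.03048)·(-60) + (+0.002857)·(5) = 319.74 m.
That is higher than the 316.5 m at OW-B, so the point is upgradient.

upgradient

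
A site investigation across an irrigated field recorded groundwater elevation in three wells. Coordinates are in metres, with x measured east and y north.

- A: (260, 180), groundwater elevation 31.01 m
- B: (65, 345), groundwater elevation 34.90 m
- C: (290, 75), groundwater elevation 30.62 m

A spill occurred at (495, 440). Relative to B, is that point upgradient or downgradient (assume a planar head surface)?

Taking A as reference: B−A = (-195, 165, +3.89); C−A = (30, -105, -0.39).
Solve a·Δx + b·Δy = Δh: det = (-195)·(-105) − 30·165 = 15525.
∂h/∂x = [(+3.89)·(-105) − (-0.39)·165] / 15525 = -0.02216
∂h/∂y = [(-195)·(-0.39) − 30·(+3.89)] / 15525 = -0.002618
Head at (495, 440) = 31.01 + (-0.02216)·(235) + (-0.002618)·(260) = 25.12 m.
That is lower than the 34.90 m at B, so the point is downgradient.

downgradient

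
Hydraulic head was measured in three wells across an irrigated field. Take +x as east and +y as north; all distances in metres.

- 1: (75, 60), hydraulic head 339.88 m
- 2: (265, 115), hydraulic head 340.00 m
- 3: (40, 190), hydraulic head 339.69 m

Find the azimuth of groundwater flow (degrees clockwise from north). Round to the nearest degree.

Differences from 1: to 2 (Δx, Δy, Δh) = (190, 55, +0.12); to 3 = (-35, 130, -0.19).
Determinant of the coordinate differences = 190·130 − (-35)·55 = 26625.
∂h/∂x = [(+0.12)·130 − (-0.19)·55] / 26625 = +0.0009784
∂h/∂y = [190·(-0.19) − (-35)·(+0.12)] / 26625 = -0.001198
Flow direction (−∇h) has components (-0.0009784 E, +0.001198 N).
Azimuth = atan2(E, N) = atan2(-0.0009784, +0.001198) = 320.8° ≈ 321°.

321°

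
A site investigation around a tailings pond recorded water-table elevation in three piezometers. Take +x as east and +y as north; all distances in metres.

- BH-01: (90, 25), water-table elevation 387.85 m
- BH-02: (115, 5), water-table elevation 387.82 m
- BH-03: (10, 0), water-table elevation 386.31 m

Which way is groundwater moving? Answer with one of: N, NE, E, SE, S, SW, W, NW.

Taking BH-01 as reference: BH-02−BH-01 = (25, -20, -0.03); BH-03−BH-01 = (-80, -25, -1.54).
Solve a·Δx + b·Δy = Δh: det = 25·(-25) − (-80)·(-20) = -2225.
∂h/∂x = [(-0.03)·(-25) − (-1.54)·(-20)] / -2225 = +0.01351
∂h/∂y = [25·(-1.54) − (-80)·(-0.03)] / -2225 = +0.01838
Flow = −∇h = (-0.01351 east, -0.01838 north), which points southwest.

SW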